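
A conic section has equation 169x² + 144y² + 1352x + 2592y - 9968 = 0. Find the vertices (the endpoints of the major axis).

(-4, -22) and (-4, 4)

169(x² + 8x) + 144(y² + 18y) = 9968
Complete the square in x and y: 169(x + 4)² + 144(y + 9)² = 9968 + 2704 + 11664 = 24336
Divide by 24336: (x + 4)²/144 + (y + 9)²/169 = 1
Ellipse, center (-4, -9), major axis vertical; a² = 169, b² = 144.
a = 13. Vertices at (h, k ± a).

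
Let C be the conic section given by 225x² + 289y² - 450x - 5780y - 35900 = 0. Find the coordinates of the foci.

(-7, 10) and (9, 10)

Rearranging, 225(x² - 2x) + 289(y² - 20y) = 35900.
225(x - 1)² + 289(y - 10)² = 35900 + 225 + 28900 = 65025
Divide by 65025: (x - 1)²/289 + (y - 10)²/225 = 1
Ellipse, center (1, 10), major axis horizontal; a² = 289, b² = 225.
c² = a² - b² = 289 - 225 = 64, so c = 8.
Foci lie on the horizontal axis through the center: (h ± c, k).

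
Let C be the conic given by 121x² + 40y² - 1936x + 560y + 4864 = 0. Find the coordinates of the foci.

(8, -16) and (8, 2)

Rearranging, 121(x² - 16x) + 40(y² + 14y) = -4864.
121(x - 8)² + 40(y + 7)² = -4864 + 7744 + 1960 = 4840
Divide by 4840: (x - 8)²/40 + (y + 7)²/121 = 1
Ellipse, center (8, -7), major axis vertical; a² = 121, b² = 40.
c² = a² - b² = 121 - 40 = 81, so c = 9.
Foci lie on the vertical axis through the center: (h, k ± c).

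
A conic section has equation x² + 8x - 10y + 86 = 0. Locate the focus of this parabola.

(-4, 19/2)

Only x is squared. Complete the square in x: (x + 4)² = 10(y - 7).
Vertex (-4, 7); 4p = 10 so p = 5/2. Opens up.
Focus is p units from the vertex along the axis: (h, k + p).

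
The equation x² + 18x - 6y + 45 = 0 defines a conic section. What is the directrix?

Only x is squared. Complete the square in x: (x + 9)² = 6(y + 6).
Vertex (-9, -6); 4p = 6 so p = 3/2. Opens up.
Directrix is the horizontal line y = k − p = -6 − (3/2) = -15/2.

y = -15/2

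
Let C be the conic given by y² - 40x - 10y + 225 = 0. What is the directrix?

x = -5

Only y is squared. Complete the square in y: (y - 5)² = 40(x - 5).
Vertex (5, 5); 4p = 40 so p = 10. Opens right.
Directrix is the vertical line x = h − p = 5 − (10) = -5.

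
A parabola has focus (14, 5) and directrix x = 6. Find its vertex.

(10, 5)

The vertex is the midpoint between the focus and the directrix along the axis of symmetry.
Axis is horizontal (directrix is vertical). Vertex x-coordinate = (14 + 6)/2 = 10; y-coordinate = 5.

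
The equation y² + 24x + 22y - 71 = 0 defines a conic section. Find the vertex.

(8, -11)

Only y is squared. Complete the square in y: (y + 11)² = -24(x - 8).
Vertex (8, -11); 4p = -24 so p = -6. Opens left.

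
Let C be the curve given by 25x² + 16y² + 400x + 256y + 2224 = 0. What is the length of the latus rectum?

32/5

Group the x- and y-terms: 25(x² + 16x) + 16(y² + 16y) = -2224
Completing the square gives 25(x + 8)² + 16(y + 8)² = -2224 + 1600 + 1024 = 400.
Divide through by 400 to get (x + 8)²/16 + (y + 8)²/25 = 1.
Ellipse, center (-8, -8), major axis vertical; a² = 25, b² = 16.
Latus rectum length = 2b²/a = 2·16/5 = 32/5.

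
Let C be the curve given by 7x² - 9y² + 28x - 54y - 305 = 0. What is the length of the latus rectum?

Rearranging, 7(x² + 4x) -9(y² + 6y) = 305.
Complete the square: 7(x + 2)² -9(y + 3)² = 305 + 28 - 81 = 252
Dividing both sides by 252: (x + 2)²/36 - (y + 3)²/28 = 1
Hyperbola, center (-2, -3), transverse axis horizontal; a² = 36, b² = 28.
Latus rectum length = 2b²/a = 2·28/6 = 28/3.

28/3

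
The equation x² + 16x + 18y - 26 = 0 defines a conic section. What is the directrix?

Only x is squared. Complete the square in x: (x + 8)² = -18(y - 5).
Vertex (-8, 5); 4p = -18 so p = -9/2. Opens down.
Directrix is the horizontal line y = k − p = 5 − (-9/2) = 19/2.

y = 19/2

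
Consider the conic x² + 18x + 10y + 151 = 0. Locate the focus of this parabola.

Only x is squared. Complete the square in x: (x + 9)² = -10(y + 7).
Vertex (-9, -7); 4p = -10 so p = -5/2. Opens down.
Focus is p units from the vertex along the axis: (h, k + p).

(-9, -19/2)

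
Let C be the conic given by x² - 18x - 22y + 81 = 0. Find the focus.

(9, 11/2)

Only x is squared. Complete the square in x: (x - 9)² = 22y.
Vertex (9, 0); 4p = 22 so p = 11/2. Opens up.
Focus is p units from the vertex along the axis: (h, k + p).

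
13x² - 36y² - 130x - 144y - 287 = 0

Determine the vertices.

(-1, -2) and (11, -2)

13(x² - 10x) -36(y² + 4y) = 287
13(x - 5)² -36(y + 2)² = 287 + 325 - 144 = 468
Dividing both sides by 468: (x - 5)²/36 - (y + 2)²/13 = 1
Hyperbola, center (5, -2), transverse axis horizontal; a² = 36, b² = 13.
a = 6. Vertices at (h ± a, k).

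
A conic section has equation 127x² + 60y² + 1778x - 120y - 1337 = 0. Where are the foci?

Group the x- and y-terms: 127(x² + 14x) + 60(y² - 2y) = 1337
Completing the square gives 127(x + 7)² + 60(y - 1)² = 1337 + 6223 + 60 = 7620.
Divide by 7620: (x + 7)²/60 + (y - 1)²/127 = 1
Ellipse, center (-7, 1), major axis vertical; a² = 127, b² = 60.
c² = a² - b² = 127 - 60 = 67, so c = √67.
Foci lie on the vertical axis through the center: (h, k ± c).

(-7, 1 - √67) and (-7, 1 + √67)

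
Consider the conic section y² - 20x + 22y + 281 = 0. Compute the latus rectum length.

Only y is squared. Complete the square in y: (y + 11)² = 20(x - 8).
Vertex (8, -11); 4p = 20 so p = 5. Opens right.
Latus rectum length = |4p| = 20.

20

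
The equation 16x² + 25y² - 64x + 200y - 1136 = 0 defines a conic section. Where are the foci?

(-4, -4) and (8, -4)

Rearranging, 16(x² - 4x) + 25(y² + 8y) = 1136.
16(x - 2)² + 25(y + 4)² = 1136 + 64 + 400 = 1600
Dividing both sides by 1600: (x - 2)²/100 + (y + 4)²/64 = 1
Ellipse, center (2, -4), major axis horizontal; a² = 100, b² = 64.
c² = a² - b² = 100 - 64 = 36, so c = 6.
Foci lie on the horizontal axis through the center: (h ± c, k).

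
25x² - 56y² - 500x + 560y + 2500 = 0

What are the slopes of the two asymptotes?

Group: 25(x² - 20x) -56(y² - 10y) = -2500
Complete the square: 25(x - 10)² -56(y - 5)² = -2500 + 2500 - 1400 = -1400
Divide by -1400: (y - 5)²/25 - (x - 10)²/56 = 1
Hyperbola, center (10, 5), transverse axis vertical; a² = 25, b² = 56.
For a vertical hyperbola the asymptotes have slope ±a/b.
Here that is ±5/2√14 = ±5√14/28.

5√14/28 and -5√14/28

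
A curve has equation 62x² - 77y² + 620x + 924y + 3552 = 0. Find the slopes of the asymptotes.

Rearranging, 62(x² + 10x) -77(y² - 12y) = -3552.
Complete the square: 62(x + 5)² -77(y - 6)² = -3552 + 1550 - 2772 = -4774
Divide through by -4774 to get (y - 6)²/62 - (x + 5)²/77 = 1.
Hyperbola, center (-5, 6), transverse axis vertical; a² = 62, b² = 77.
For a vertical hyperbola the asymptotes have slope ±a/b.
Here that is ±√62/√77 = ±√4774/77.

√4774/77 and -√4774/77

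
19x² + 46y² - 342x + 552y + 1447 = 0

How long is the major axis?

Group the x- and y-terms: 19(x² - 18x) + 46(y² + 12y) = -1447
Completing the square gives 19(x - 9)² + 46(y + 6)² = -1447 + 1539 + 1656 = 1748.
Dividing both sides by 1748: (x - 9)²/92 + (y + 6)²/38 = 1
Ellipse, center (9, -6), major axis horizontal; a² = 92, b² = 38.
a² = 92 so a = 2√23; the major axis has length 2a = 4√23.

4√23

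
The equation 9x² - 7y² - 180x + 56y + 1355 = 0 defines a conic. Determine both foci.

(10, -8) and (10, 16)

Collect terms: 9(x² - 20x) -7(y² - 8y) = -1355
Complete the square in x and y: 9(x - 10)² -7(y - 4)² = -1355 + 900 - 112 = -567
Divide by -567: (y - 4)²/81 - (x - 10)²/63 = 1
Hyperbola, center (10, 4), transverse axis vertical; a² = 81, b² = 63.
c² = a² + b² = 81 + 63 = 144, so c = 12.
Foci lie on the vertical axis through the center: (h, k ± c).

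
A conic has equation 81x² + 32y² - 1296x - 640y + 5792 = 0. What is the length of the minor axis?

8√2

81(x² - 16x) + 32(y² - 20y) = -5792
Complete the square in x and y: 81(x - 8)² + 32(y - 10)² = -5792 + 5184 + 3200 = 2592
Dividing both sides by 2592: (x - 8)²/32 + (y - 10)²/81 = 1
Ellipse, center (8, 10), major axis vertical; a² = 81, b² = 32.
b² = 32 so b = 4√2; the minor axis has length 2b = 8√2.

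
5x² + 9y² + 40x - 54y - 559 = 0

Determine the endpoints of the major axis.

Group the x- and y-terms: 5(x² + 8x) + 9(y² - 6y) = 559
5(x + 4)² + 9(y - 3)² = 559 + 80 + 81 = 720
Dividing both sides by 720: (x + 4)²/144 + (y - 3)²/80 = 1
Ellipse, center (-4, 3), major axis horizontal; a² = 144, b² = 80.
a = 12. Vertices at (h ± a, k).

(-16, 3) and (8, 3)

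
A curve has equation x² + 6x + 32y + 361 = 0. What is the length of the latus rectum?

Only x is squared. Complete the square in x: (x + 3)² = -32(y + 11).
Vertex (-3, -11); 4p = -32 so p = -8. Opens down.
Latus rectum length = |4p| = 32.

32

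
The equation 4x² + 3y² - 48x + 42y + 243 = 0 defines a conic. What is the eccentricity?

Group: 4(x² - 12x) + 3(y² + 14y) = -243
4(x - 6)² + 3(y + 7)² = -243 + 144 + 147 = 48
Divide by 48: (x - 6)²/12 + (y + 7)²/16 = 1
Ellipse, center (6, -7), major axis vertical; a² = 16, b² = 12.
c² = a² - b² = 4, so c = 2.
e = c/a = 2/4 = 1/2.

e = 1/2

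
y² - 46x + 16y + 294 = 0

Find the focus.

Only y is squared. Complete the square in y: (y + 8)² = 46(x - 5).
Vertex (5, -8); 4p = 46 so p = 23/2. Opens right.
Focus is p units from the vertex along the axis: (h + p, k).

(33/2, -8)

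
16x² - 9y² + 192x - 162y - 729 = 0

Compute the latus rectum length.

64/3

Rearranging, 16(x² + 12x) -9(y² + 18y) = 729.
Completing the square gives 16(x + 6)² -9(y + 9)² = 729 + 576 - 729 = 576.
Divide through by 576 to get (x + 6)²/36 - (y + 9)²/64 = 1.
Hyperbola, center (-6, -9), transverse axis horizontal; a² = 36, b² = 64.
Latus rectum length = 2b²/a = 2·64/6 = 64/3.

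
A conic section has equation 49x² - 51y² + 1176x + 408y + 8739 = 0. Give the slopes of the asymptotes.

Rearranging, 49(x² + 24x) -51(y² - 8y) = -8739.
49(x + 12)² -51(y - 4)² = -8739 + 7056 - 816 = -2499
Divide through by -2499 to get (y - 4)²/49 - (x + 12)²/51 = 1.
Hyperbola, center (-12, 4), transverse axis vertical; a² = 49, b² = 51.
For a vertical hyperbola the asymptotes have slope ±a/b.
Here that is ±7/√51 = ±7√51/51.

7√51/51 and -7√51/51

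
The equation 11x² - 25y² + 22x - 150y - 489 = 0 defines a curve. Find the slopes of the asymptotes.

√11/5 and -√11/5

Group the x- and y-terms: 11(x² + 2x) -25(y² + 6y) = 489
11(x + 1)² -25(y + 3)² = 489 + 11 - 225 = 275
Dividing both sides by 275: (x + 1)²/25 - (y + 3)²/11 = 1
Hyperbola, center (-1, -3), transverse axis horizontal; a² = 25, b² = 11.
For a horizontal hyperbola the asymptotes have slope ±b/a.
Here that is ±√11/5.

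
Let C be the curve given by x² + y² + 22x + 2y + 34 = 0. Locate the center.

(-11, -1)

Group the x- and y-terms: (x² + 22x) + (y² + 2y) = -34
Complete the square: (x + 11)² + (y + 1)² = -34 + 121 + 1 = 88
So (x + 11)² + (y + 1)² = 88.
Circle centered at (-11, -1) with r² = 88.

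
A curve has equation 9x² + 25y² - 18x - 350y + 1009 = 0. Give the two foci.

Group the x- and y-terms: 9(x² - 2x) + 25(y² - 14y) = -1009
Complete the square: 9(x - 1)² + 25(y - 7)² = -1009 + 9 + 1225 = 225
Divide by 225: (x - 1)²/25 + (y - 7)²/9 = 1
Ellipse, center (1, 7), major axis horizontal; a² = 25, b² = 9.
c² = a² - b² = 25 - 9 = 16, so c = 4.
Foci lie on the horizontal axis through the center: (h ± c, k).

(-3, 7) and (5, 7)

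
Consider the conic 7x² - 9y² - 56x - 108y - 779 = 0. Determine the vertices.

(-5, -6) and (13, -6)

Collect terms: 7(x² - 8x) -9(y² + 12y) = 779
Complete the square: 7(x - 4)² -9(y + 6)² = 779 + 112 - 324 = 567
Divide through by 567 to get (x - 4)²/81 - (y + 6)²/63 = 1.
Hyperbola, center (4, -6), transverse axis horizontal; a² = 81, b² = 63.
a = 9. Vertices at (h ± a, k).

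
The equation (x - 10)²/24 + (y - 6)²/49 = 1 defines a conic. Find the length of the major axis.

Center (10, 6). The larger denominator 49 sits under the y-term, so the major axis is vertical; a² = 49, b² = 24.
a² = 49 so a = 7; the major axis has length 2a = 14.

14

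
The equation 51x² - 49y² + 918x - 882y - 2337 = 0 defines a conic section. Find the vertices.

Rearranging, 51(x² + 18x) -49(y² + 18y) = 2337.
Complete the square in x and y: 51(x + 9)² -49(y + 9)² = 2337 + 4131 - 3969 = 2499
Divide through by 2499 to get (x + 9)²/49 - (y + 9)²/51 = 1.
Hyperbola, center (-9, -9), transverse axis horizontal; a² = 49, b² = 51.
a = 7. Vertices at (h ± a, k).

(-16, -9) and (-2, -9)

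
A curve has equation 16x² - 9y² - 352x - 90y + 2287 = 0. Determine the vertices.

16(x² - 22x) -9(y² + 10y) = -2287
Complete the square: 16(x - 11)² -9(y + 5)² = -2287 + 1936 - 225 = -576
Dividing both sides by -576: (y + 5)²/64 - (x - 11)²/36 = 1
Hyperbola, center (11, -5), transverse axis vertical; a² = 64, b² = 36.
a = 8. Vertices at (h, k ± a).

(11, -13) and (11, 3)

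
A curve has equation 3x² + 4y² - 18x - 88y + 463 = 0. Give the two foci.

Rearranging, 3(x² - 6x) + 4(y² - 22y) = -463.
Completing the square gives 3(x - 3)² + 4(y - 11)² = -463 + 27 + 484 = 48.
Divide by 48: (x - 3)²/16 + (y - 11)²/12 = 1
Ellipse, center (3, 11), major axis horizontal; a² = 16, b² = 12.
c² = a² - b² = 16 - 12 = 4, so c = 2.
Foci lie on the horizontal axis through the center: (h ± c, k).

(1, 11) and (5, 11)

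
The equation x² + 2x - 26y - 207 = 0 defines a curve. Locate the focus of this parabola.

(-1, -3/2)

Only x is squared. Complete the square in x: (x + 1)² = 26(y + 8).
Vertex (-1, -8); 4p = 26 so p = 13/2. Opens up.
Focus is p units from the vertex along the axis: (h, k + p).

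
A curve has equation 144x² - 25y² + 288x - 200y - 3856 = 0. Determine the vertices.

(-6, -4) and (4, -4)

Collect terms: 144(x² + 2x) -25(y² + 8y) = 3856
144(x + 1)² -25(y + 4)² = 3856 + 144 - 400 = 3600
Dividing both sides by 3600: (x + 1)²/25 - (y + 4)²/144 = 1
Hyperbola, center (-1, -4), transverse axis horizontal; a² = 25, b² = 144.
a = 5. Vertices at (h ± a, k).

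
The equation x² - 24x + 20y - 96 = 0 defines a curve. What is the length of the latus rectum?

Only x is squared. Complete the square in x: (x - 12)² = -20(y - 12).
Vertex (12, 12); 4p = -20 so p = -5. Opens down.
Latus rectum length = |4p| = 20.

20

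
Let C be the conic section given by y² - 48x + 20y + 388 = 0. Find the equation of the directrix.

Only y is squared. Complete the square in y: (y + 10)² = 48(x - 6).
Vertex (6, -10); 4p = 48 so p = 12. Opens right.
Directrix is the vertical line x = h − p = 6 − (12) = -6.

x = -6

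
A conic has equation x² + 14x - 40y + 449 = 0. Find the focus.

Only x is squared. Complete the square in x: (x + 7)² = 40(y - 10).
Vertex (-7, 10); 4p = 40 so p = 10. Opens up.
Focus is p units from the vertex along the axis: (h, k + p).

(-7, 20)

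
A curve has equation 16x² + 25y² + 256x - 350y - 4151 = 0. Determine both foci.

Group: 16(x² + 16x) + 25(y² - 14y) = 4151
16(x + 8)² + 25(y - 7)² = 4151 + 1024 + 1225 = 6400
Divide through by 6400 to get (x + 8)²/400 + (y - 7)²/256 = 1.
Ellipse, center (-8, 7), major axis horizontal; a² = 400, b² = 256.
c² = a² - b² = 400 - 256 = 144, so c = 12.
Foci lie on the horizontal axis through the center: (h ± c, k).

(-20, 7) and (4, 7)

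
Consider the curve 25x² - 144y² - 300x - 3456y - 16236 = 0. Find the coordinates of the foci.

(6, -25) and (6, 1)

Group: 25(x² - 12x) -144(y² + 24y) = 16236
Completing the square gives 25(x - 6)² -144(y + 12)² = 16236 + 900 - 20736 = -3600.
Dividing both sides by -3600: (y + 12)²/25 - (x - 6)²/144 = 1
Hyperbola, center (6, -12), transverse axis vertical; a² = 25, b² = 144.
c² = a² + b² = 25 + 144 = 169, so c = 13.
Foci lie on the vertical axis through the center: (h, k ± c).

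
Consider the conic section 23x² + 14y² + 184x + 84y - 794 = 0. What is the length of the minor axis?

4√14

23(x² + 8x) + 14(y² + 6y) = 794
Complete the square in x and y: 23(x + 4)² + 14(y + 3)² = 794 + 368 + 126 = 1288
Divide through by 1288 to get (x + 4)²/56 + (y + 3)²/92 = 1.
Ellipse, center (-4, -3), major axis vertical; a² = 92, b² = 56.
b² = 56 so b = 2√14; the minor axis has length 2b = 4√14.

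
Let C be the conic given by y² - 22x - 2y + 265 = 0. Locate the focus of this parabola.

Only y is squared. Complete the square in y: (y - 1)² = 22(x - 12).
Vertex (12, 1); 4p = 22 so p = 11/2. Opens right.
Focus is p units from the vertex along the axis: (h + p, k).

(35/2, 1)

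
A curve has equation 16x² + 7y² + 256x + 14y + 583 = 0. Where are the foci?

(-8, -7) and (-8, 5)

Group the x- and y-terms: 16(x² + 16x) + 7(y² + 2y) = -583
Complete the square in x and y: 16(x + 8)² + 7(y + 1)² = -583 + 1024 + 7 = 448
Divide through by 448 to get (x + 8)²/28 + (y + 1)²/64 = 1.
Ellipse, center (-8, -1), major axis vertical; a² = 64, b² = 28.
c² = a² - b² = 64 - 28 = 36, so c = 6.
Foci lie on the vertical axis through the center: (h, k ± c).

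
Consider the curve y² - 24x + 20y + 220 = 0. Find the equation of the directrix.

x = -1

Only y is squared. Complete the square in y: (y + 10)² = 24(x - 5).
Vertex (5, -10); 4p = 24 so p = 6. Opens right.
Directrix is the vertical line x = h − p = 5 − (6) = -1.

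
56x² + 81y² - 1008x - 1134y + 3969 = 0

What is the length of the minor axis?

4√14

56(x² - 18x) + 81(y² - 14y) = -3969
Completing the square gives 56(x - 9)² + 81(y - 7)² = -3969 + 4536 + 3969 = 4536.
Divide by 4536: (x - 9)²/81 + (y - 7)²/56 = 1
Ellipse, center (9, 7), major axis horizontal; a² = 81, b² = 56.
b² = 56 so b = 2√14; the minor axis has length 2b = 4√14.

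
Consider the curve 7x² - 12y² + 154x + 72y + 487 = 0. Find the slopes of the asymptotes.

Group the x- and y-terms: 7(x² + 22x) -12(y² - 6y) = -487
Completing the square gives 7(x + 11)² -12(y - 3)² = -487 + 847 - 108 = 252.
Divide through by 252 to get (x + 11)²/36 - (y - 3)²/21 = 1.
Hyperbola, center (-11, 3), transverse axis horizontal; a² = 36, b² = 21.
For a horizontal hyperbola the asymptotes have slope ±b/a.
Here that is ±√21/6.

√21/6 and -√21/6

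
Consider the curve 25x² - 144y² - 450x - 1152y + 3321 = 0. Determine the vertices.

Group: 25(x² - 18x) -144(y² + 8y) = -3321
Completing the square gives 25(x - 9)² -144(y + 4)² = -3321 + 2025 - 2304 = -3600.
Dividing both sides by -3600: (y + 4)²/25 - (x - 9)²/144 = 1
Hyperbola, center (9, -4), transverse axis vertical; a² = 25, b² = 144.
a = 5. Vertices at (h, k ± a).

(9, -9) and (9, 1)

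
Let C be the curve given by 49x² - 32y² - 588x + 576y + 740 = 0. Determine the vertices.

49(x² - 12x) -32(y² - 18y) = -740
49(x - 6)² -32(y - 9)² = -740 + 1764 - 2592 = -1568
Divide through by -1568 to get (y - 9)²/49 - (x - 6)²/32 = 1.
Hyperbola, center (6, 9), transverse axis vertical; a² = 49, b² = 32.
a = 7. Vertices at (h, k ± a).

(6, 2) and (6, 16)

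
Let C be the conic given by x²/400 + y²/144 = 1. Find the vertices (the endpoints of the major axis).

Center (0, 0). The larger denominator 400 sits under the x-term, so the major axis is horizontal; a² = 400, b² = 144.
a = 20. Vertices at (h ± a, k).

(-20, 0) and (20, 0)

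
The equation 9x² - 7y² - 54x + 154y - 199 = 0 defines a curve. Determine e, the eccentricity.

Rearranging, 9(x² - 6x) -7(y² - 22y) = 199.
Complete the square: 9(x - 3)² -7(y - 11)² = 199 + 81 - 847 = -567
Dividing both sides by -567: (y - 11)²/81 - (x - 3)²/63 = 1
Hyperbola, center (3, 11), transverse axis vertical; a² = 81, b² = 63.
c² = a² + b² = 144, so c = 12.
e = c/a = 12/9 = 4/3.

e = 4/3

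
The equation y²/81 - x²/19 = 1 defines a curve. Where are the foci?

Center (0, 0). The positive term is the y-term, so the transverse axis is vertical; a² = 81, b² = 19.
c² = a² + b² = 81 + 19 = 100, so c = 10.
Foci lie on the vertical axis through the center: (h, k ± c).

(0, -10) and (0, 10)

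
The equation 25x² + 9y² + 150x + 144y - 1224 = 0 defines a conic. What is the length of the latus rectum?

Collect terms: 25(x² + 6x) + 9(y² + 16y) = 1224
Completing the square gives 25(x + 3)² + 9(y + 8)² = 1224 + 225 + 576 = 2025.
Divide through by 2025 to get (x + 3)²/81 + (y + 8)²/225 = 1.
Ellipse, center (-3, -8), major axis vertical; a² = 225, b² = 81.
Latus rectum length = 2b²/a = 2·81/15 = 54/5.

54/5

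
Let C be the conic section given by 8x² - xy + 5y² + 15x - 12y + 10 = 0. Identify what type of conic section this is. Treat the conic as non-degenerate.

A = 8, B = -1, C = 5.
Discriminant B² − 4AC = (-1)² − 4·8·5 = -159.
B² − 4AC < 0 ⇒ ellipse.

ellipse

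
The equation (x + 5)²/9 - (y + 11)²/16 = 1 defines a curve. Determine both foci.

(-10, -11) and (0, -11)

Center (-5, -11). The positive term is the x-term, so the transverse axis is horizontal; a² = 9, b² = 16.
c² = a² + b² = 9 + 16 = 25, so c = 5.
Foci lie on the horizontal axis through the center: (h ± c, k).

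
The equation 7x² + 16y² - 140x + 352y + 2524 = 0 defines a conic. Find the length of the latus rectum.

7/2

Group: 7(x² - 20x) + 16(y² + 22y) = -2524
7(x - 10)² + 16(y + 11)² = -2524 + 700 + 1936 = 112
Divide through by 112 to get (x - 10)²/16 + (y + 11)²/7 = 1.
Ellipse, center (10, -11), major axis horizontal; a² = 16, b² = 7.
Latus rectum length = 2b²/a = 2·7/4 = 7/2.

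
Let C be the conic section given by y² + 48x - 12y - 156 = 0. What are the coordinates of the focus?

Only y is squared. Complete the square in y: (y - 6)² = -48(x - 4).
Vertex (4, 6); 4p = -48 so p = -12. Opens left.
Focus is p units from the vertex along the axis: (h + p, k).

(-8, 6)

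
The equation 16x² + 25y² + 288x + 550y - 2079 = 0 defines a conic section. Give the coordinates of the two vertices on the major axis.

Collect terms: 16(x² + 18x) + 25(y² + 22y) = 2079
Complete the square: 16(x + 9)² + 25(y + 11)² = 2079 + 1296 + 3025 = 6400
Divide through by 6400 to get (x + 9)²/400 + (y + 11)²/256 = 1.
Ellipse, center (-9, -11), major axis horizontal; a² = 400, b² = 256.
a = 20. Vertices at (h ± a, k).

(-29, -11) and (11, -11)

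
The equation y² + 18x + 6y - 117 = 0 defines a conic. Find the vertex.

Only y is squared. Complete the square in y: (y + 3)² = -18(x - 7).
Vertex (7, -3); 4p = -18 so p = -9/2. Opens left.

(7, -3)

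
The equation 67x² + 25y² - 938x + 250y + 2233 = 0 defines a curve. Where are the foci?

(7, -5 - √42) and (7, -5 + √42)

Group: 67(x² - 14x) + 25(y² + 10y) = -2233
Completing the square gives 67(x - 7)² + 25(y + 5)² = -2233 + 3283 + 625 = 1675.
Divide through by 1675 to get (x - 7)²/25 + (y + 5)²/67 = 1.
Ellipse, center (7, -5), major axis vertical; a² = 67, b² = 25.
c² = a² - b² = 67 - 25 = 42, so c = √42.
Foci lie on the vertical axis through the center: (h, k ± c).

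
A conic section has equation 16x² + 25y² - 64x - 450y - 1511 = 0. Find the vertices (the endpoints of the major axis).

Collect terms: 16(x² - 4x) + 25(y² - 18y) = 1511
Completing the square gives 16(x - 2)² + 25(y - 9)² = 1511 + 64 + 2025 = 3600.
Dividing both sides by 3600: (x - 2)²/225 + (y - 9)²/144 = 1
Ellipse, center (2, 9), major axis horizontal; a² = 225, b² = 144.
a = 15. Vertices at (h ± a, k).

(-13, 9) and (17, 9)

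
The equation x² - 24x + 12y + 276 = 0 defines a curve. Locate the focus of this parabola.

Only x is squared. Complete the square in x: (x - 12)² = -12(y + 11).
Vertex (12, -11); 4p = -12 so p = -3. Opens down.
Focus is p units from the vertex along the axis: (h, k + p).

(12, -14)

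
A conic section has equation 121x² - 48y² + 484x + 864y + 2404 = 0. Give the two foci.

121(x² + 4x) -48(y² - 18y) = -2404
121(x + 2)² -48(y - 9)² = -2404 + 484 - 3888 = -5808
Dividing both sides by -5808: (y - 9)²/121 - (x + 2)²/48 = 1
Hyperbola, center (-2, 9), transverse axis vertical; a² = 121, b² = 48.
c² = a² + b² = 121 + 48 = 169, so c = 13.
Foci lie on the vertical axis through the center: (h, k ± c).

(-2, -4) and (-2, 22)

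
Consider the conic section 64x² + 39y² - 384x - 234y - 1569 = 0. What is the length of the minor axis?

2√39

64(x² - 6x) + 39(y² - 6y) = 1569
Complete the square: 64(x - 3)² + 39(y - 3)² = 1569 + 576 + 351 = 2496
Divide by 2496: (x - 3)²/39 + (y - 3)²/64 = 1
Ellipse, center (3, 3), major axis vertical; a² = 64, b² = 39.
b² = 39 so b = √39; the minor axis has length 2b = 2√39.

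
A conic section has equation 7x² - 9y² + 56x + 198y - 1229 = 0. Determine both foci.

(-12, 11) and (4, 11)

Collect terms: 7(x² + 8x) -9(y² - 22y) = 1229
Completing the square gives 7(x + 4)² -9(y - 11)² = 1229 + 112 - 1089 = 252.
Divide through by 252 to get (x + 4)²/36 - (y - 11)²/28 = 1.
Hyperbola, center (-4, 11), transverse axis horizontal; a² = 36, b² = 28.
c² = a² + b² = 36 + 28 = 64, so c = 8.
Foci lie on the horizontal axis through the center: (h ± c, k).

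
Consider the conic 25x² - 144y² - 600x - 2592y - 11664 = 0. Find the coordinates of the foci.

Group the x- and y-terms: 25(x² - 24x) -144(y² + 18y) = 11664
Complete the square in x and y: 25(x - 12)² -144(y + 9)² = 11664 + 3600 - 11664 = 3600
Divide by 3600: (x - 12)²/144 - (y + 9)²/25 = 1
Hyperbola, center (12, -9), transverse axis horizontal; a² = 144, b² = 25.
c² = a² + b² = 144 + 25 = 169, so c = 13.
Foci lie on the horizontal axis through the center: (h ± c, k).

(-1, -9) and (25, -9)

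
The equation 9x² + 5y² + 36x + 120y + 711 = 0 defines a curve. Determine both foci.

(-2, -14) and (-2, -10)

Collect terms: 9(x² + 4x) + 5(y² + 24y) = -711
9(x + 2)² + 5(y + 12)² = -711 + 36 + 720 = 45
Dividing both sides by 45: (x + 2)²/5 + (y + 12)²/9 = 1
Ellipse, center (-2, -12), major axis vertical; a² = 9, b² = 5.
c² = a² - b² = 9 - 5 = 4, so c = 2.
Foci lie on the vertical axis through the center: (h, k ± c).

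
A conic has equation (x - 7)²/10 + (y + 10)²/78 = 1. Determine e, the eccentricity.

e = √1326/39

Center (7, -10). The larger denominator 78 sits under the y-term, so the major axis is vertical; a² = 78, b² = 10.
c² = a² - b² = 68, so c = 2√17.
e = c/a = 2√17/√78 = √1326/39.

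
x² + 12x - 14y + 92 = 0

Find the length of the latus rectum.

Only x is squared. Complete the square in x: (x + 6)² = 14(y - 4).
Vertex (-6, 4); 4p = 14 so p = 7/2. Opens up.
Latus rectum length = |4p| = 14.

14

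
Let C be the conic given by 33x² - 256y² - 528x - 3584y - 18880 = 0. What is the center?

Rearranging, 33(x² - 16x) -256(y² + 14y) = 18880.
Complete the square: 33(x - 8)² -256(y + 7)² = 18880 + 2112 - 12544 = 8448
Dividing both sides by 8448: (x - 8)²/256 - (y + 7)²/33 = 1
Hyperbola with center (8, -7).

(8, -7)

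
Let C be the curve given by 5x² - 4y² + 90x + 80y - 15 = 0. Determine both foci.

(-12, 10) and (-6, 10)

5(x² + 18x) -4(y² - 20y) = 15
5(x + 9)² -4(y - 10)² = 15 + 405 - 400 = 20
Divide through by 20 to get (x + 9)²/4 - (y - 10)²/5 = 1.
Hyperbola, center (-9, 10), transverse axis horizontal; a² = 4, b² = 5.
c² = a² + b² = 4 + 5 = 9, so c = 3.
Foci lie on the horizontal axis through the center: (h ± c, k).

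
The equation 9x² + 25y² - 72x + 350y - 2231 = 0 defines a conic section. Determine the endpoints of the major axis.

(-16, -7) and (24, -7)

9(x² - 8x) + 25(y² + 14y) = 2231
Completing the square gives 9(x - 4)² + 25(y + 7)² = 2231 + 144 + 1225 = 3600.
Divide through by 3600 to get (x - 4)²/400 + (y + 7)²/144 = 1.
Ellipse, center (4, -7), major axis horizontal; a² = 400, b² = 144.
a = 20. Vertices at (h ± a, k).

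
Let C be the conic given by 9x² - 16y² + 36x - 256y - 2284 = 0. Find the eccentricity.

e = 5/4

Rearranging, 9(x² + 4x) -16(y² + 16y) = 2284.
9(x + 2)² -16(y + 8)² = 2284 + 36 - 1024 = 1296
Dividing both sides by 1296: (x + 2)²/144 - (y + 8)²/81 = 1
Hyperbola, center (-2, -8), transverse axis horizontal; a² = 144, b² = 81.
c² = a² + b² = 225, so c = 15.
e = c/a = 15/12 = 5/4.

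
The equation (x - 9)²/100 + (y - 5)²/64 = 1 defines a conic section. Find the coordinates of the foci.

Center (9, 5). The larger denominator 100 sits under the x-term, so the major axis is horizontal; a² = 100, b² = 64.
c² = a² - b² = 100 - 64 = 36, so c = 6.
Foci lie on the horizontal axis through the center: (h ± c, k).

(3, 5) and (15, 5)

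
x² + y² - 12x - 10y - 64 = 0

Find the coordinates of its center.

(6, 5)

Collect terms: (x² - 12x) + (y² - 10y) = 64
Complete the square in x and y: (x - 6)² + (y - 5)² = 64 + 36 + 25 = 125
So (x - 6)² + (y - 5)² = 125.
Circle centered at (6, 5) with r² = 125.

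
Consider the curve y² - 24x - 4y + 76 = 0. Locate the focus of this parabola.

(9, 2)

Only y is squared. Complete the square in y: (y - 2)² = 24(x - 3).
Vertex (3, 2); 4p = 24 so p = 6. Opens right.
Focus is p units from the vertex along the axis: (h + p, k).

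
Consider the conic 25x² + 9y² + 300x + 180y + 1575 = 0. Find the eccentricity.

e = 4/5

25(x² + 12x) + 9(y² + 20y) = -1575
25(x + 6)² + 9(y + 10)² = -1575 + 900 + 900 = 225
Divide by 225: (x + 6)²/9 + (y + 10)²/25 = 1
Ellipse, center (-6, -10), major axis vertical; a² = 25, b² = 9.
c² = a² - b² = 16, so c = 4.
e = c/a = 4/5.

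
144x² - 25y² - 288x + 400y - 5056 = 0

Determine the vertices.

Rearranging, 144(x² - 2x) -25(y² - 16y) = 5056.
Completing the square gives 144(x - 1)² -25(y - 8)² = 5056 + 144 - 1600 = 3600.
Dividing both sides by 3600: (x - 1)²/25 - (y - 8)²/144 = 1
Hyperbola, center (1, 8), transverse axis horizontal; a² = 25, b² = 144.
a = 5. Vertices at (h ± a, k).

(-4, 8) and (6, 8)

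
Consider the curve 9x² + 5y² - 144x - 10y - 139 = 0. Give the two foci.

(8, -7) and (8, 9)

9(x² - 16x) + 5(y² - 2y) = 139
9(x - 8)² + 5(y - 1)² = 139 + 576 + 5 = 720
Divide through by 720 to get (x - 8)²/80 + (y - 1)²/144 = 1.
Ellipse, center (8, 1), major axis vertical; a² = 144, b² = 80.
c² = a² - b² = 144 - 80 = 64, so c = 8.
Foci lie on the vertical axis through the center: (h, k ± c).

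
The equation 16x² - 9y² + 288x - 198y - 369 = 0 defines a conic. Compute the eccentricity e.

Rearranging, 16(x² + 18x) -9(y² + 22y) = 369.
16(x + 9)² -9(y + 11)² = 369 + 1296 - 1089 = 576
Divide by 576: (x + 9)²/36 - (y + 11)²/64 = 1
Hyperbola, center (-9, -11), transverse axis horizontal; a² = 36, b² = 64.
c² = a² + b² = 100, so c = 10.
e = c/a = 10/6 = 5/3.

e = 5/3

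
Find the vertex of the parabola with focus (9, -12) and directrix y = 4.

The vertex is the midpoint between the focus and the directrix along the axis of symmetry.
Axis is vertical (directrix is horizontal). Vertex y-coordinate = (-12 + 4)/2 = -4; x-coordinate = 9.

(9, -4)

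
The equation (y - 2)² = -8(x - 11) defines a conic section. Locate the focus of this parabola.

(9, 2)

Vertex (11, 2); 4p = -8 so p = -2. Opens left.
Focus is p units from the vertex along the axis: (h + p, k).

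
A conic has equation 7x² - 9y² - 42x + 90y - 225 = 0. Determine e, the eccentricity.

e = 4/3

Group the x- and y-terms: 7(x² - 6x) -9(y² - 10y) = 225
7(x - 3)² -9(y - 5)² = 225 + 63 - 225 = 63
Divide by 63: (x - 3)²/9 - (y - 5)²/7 = 1
Hyperbola, center (3, 5), transverse axis horizontal; a² = 9, b² = 7.
c² = a² + b² = 16, so c = 4.
e = c/a = 4/3.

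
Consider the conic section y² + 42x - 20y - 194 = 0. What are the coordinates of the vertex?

(7, 10)

Only y is squared. Complete the square in y: (y - 10)² = -42(x - 7).
Vertex (7, 10); 4p = -42 so p = -21/2. Opens left.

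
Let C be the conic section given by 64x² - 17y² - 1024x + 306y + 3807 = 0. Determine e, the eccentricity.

Group the x- and y-terms: 64(x² - 16x) -17(y² - 18y) = -3807
Complete the square: 64(x - 8)² -17(y - 9)² = -3807 + 4096 - 1377 = -1088
Divide by -1088: (y - 9)²/64 - (x - 8)²/17 = 1
Hyperbola, center (8, 9), transverse axis vertical; a² = 64, b² = 17.
c² = a² + b² = 81, so c = 9.
e = c/a = 9/8.

e = 9/8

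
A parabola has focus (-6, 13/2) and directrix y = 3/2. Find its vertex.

(-6, 4)

The vertex is the midpoint between the focus and the directrix along the axis of symmetry.
Axis is vertical (directrix is horizontal). Vertex y-coordinate = (13/2 + 3/2)/2 = 4; x-coordinate = -6.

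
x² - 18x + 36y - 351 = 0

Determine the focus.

(9, 3)

Only x is squared. Complete the square in x: (x - 9)² = -36(y - 12).
Vertex (9, 12); 4p = -36 so p = -9. Opens down.
Focus is p units from the vertex along the axis: (h, k + p).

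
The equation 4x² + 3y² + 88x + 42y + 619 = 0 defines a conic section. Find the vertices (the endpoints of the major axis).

(-11, -9) and (-11, -5)

Collect terms: 4(x² + 22x) + 3(y² + 14y) = -619
Complete the square in x and y: 4(x + 11)² + 3(y + 7)² = -619 + 484 + 147 = 12
Dividing both sides by 12: (x + 11)²/3 + (y + 7)²/4 = 1
Ellipse, center (-11, -7), major axis vertical; a² = 4, b² = 3.
a = 2. Vertices at (h, k ± a).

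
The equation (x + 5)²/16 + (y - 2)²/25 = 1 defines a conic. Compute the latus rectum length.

Center (-5, 2). The larger denominator 25 sits under the y-term, so the major axis is vertical; a² = 25, b² = 16.
Latus rectum length = 2b²/a = 2·16/5 = 32/5.

32/5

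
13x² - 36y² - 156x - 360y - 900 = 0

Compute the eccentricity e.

13(x² - 12x) -36(y² + 10y) = 900
Complete the square: 13(x - 6)² -36(y + 5)² = 900 + 468 - 900 = 468
Divide through by 468 to get (x - 6)²/36 - (y + 5)²/13 = 1.
Hyperbola, center (6, -5), transverse axis horizontal; a² = 36, b² = 13.
c² = a² + b² = 49, so c = 7.
e = c/a = 7/6.

e = 7/6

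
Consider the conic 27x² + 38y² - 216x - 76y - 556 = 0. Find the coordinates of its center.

(4, 1)

Group: 27(x² - 8x) + 38(y² - 2y) = 556
Completing the square gives 27(x - 4)² + 38(y - 1)² = 556 + 432 + 38 = 1026.
Dividing both sides by 1026: (x - 4)²/38 + (y - 1)²/27 = 1
Ellipse with center (4, 1).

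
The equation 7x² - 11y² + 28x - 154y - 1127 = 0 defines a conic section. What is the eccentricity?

e = 3√22/11

Rearranging, 7(x² + 4x) -11(y² + 14y) = 1127.
Completing the square gives 7(x + 2)² -11(y + 7)² = 1127 + 28 - 539 = 616.
Divide through by 616 to get (x + 2)²/88 - (y + 7)²/56 = 1.
Hyperbola, center (-2, -7), transverse axis horizontal; a² = 88, b² = 56.
c² = a² + b² = 144, so c = 12.
e = c/a = 12/2√22 = 3√22/11.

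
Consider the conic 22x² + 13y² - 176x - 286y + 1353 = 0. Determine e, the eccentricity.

22(x² - 8x) + 13(y² - 22y) = -1353
Completing the square gives 22(x - 4)² + 13(y - 11)² = -1353 + 352 + 1573 = 572.
Divide through by 572 to get (x - 4)²/26 + (y - 11)²/44 = 1.
Ellipse, center (4, 11), major axis vertical; a² = 44, b² = 26.
c² = a² - b² = 18, so c = 3√2.
e = c/a = 3√2/2√11 = 3√22/22.

e = 3√22/22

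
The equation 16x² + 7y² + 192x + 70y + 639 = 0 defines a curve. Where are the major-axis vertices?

Group: 16(x² + 12x) + 7(y² + 10y) = -639
16(x + 6)² + 7(y + 5)² = -639 + 576 + 175 = 112
Dividing both sides by 112: (x + 6)²/7 + (y + 5)²/16 = 1
Ellipse, center (-6, -5), major axis vertical; a² = 16, b² = 7.
a = 4. Vertices at (h, k ± a).

(-6, -9) and (-6, -1)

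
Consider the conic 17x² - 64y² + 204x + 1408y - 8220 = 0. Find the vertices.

(-14, 11) and (2, 11)

Group: 17(x² + 12x) -64(y² - 22y) = 8220
Complete the square: 17(x + 6)² -64(y - 11)² = 8220 + 612 - 7744 = 1088
Dividing both sides by 1088: (x + 6)²/64 - (y - 11)²/17 = 1
Hyperbola, center (-6, 11), transverse axis horizontal; a² = 64, b² = 17.
a = 8. Vertices at (h ± a, k).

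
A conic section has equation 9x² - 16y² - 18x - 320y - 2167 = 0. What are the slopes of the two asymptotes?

3/4 and -3/4

Collect terms: 9(x² - 2x) -16(y² + 20y) = 2167
9(x - 1)² -16(y + 10)² = 2167 + 9 - 1600 = 576
Divide through by 576 to get (x - 1)²/64 - (y + 10)²/36 = 1.
Hyperbola, center (1, -10), transverse axis horizontal; a² = 64, b² = 36.
For a horizontal hyperbola the asymptotes have slope ±b/a.
Here that is ±6/8 = ±3/4.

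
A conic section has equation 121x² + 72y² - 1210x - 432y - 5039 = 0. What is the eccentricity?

e = 7/11

121(x² - 10x) + 72(y² - 6y) = 5039
Completing the square gives 121(x - 5)² + 72(y - 3)² = 5039 + 3025 + 648 = 8712.
Dividing both sides by 8712: (x - 5)²/72 + (y - 3)²/121 = 1
Ellipse, center (5, 3), major axis vertical; a² = 121, b² = 72.
c² = a² - b² = 49, so c = 7.
e = c/a = 7/11.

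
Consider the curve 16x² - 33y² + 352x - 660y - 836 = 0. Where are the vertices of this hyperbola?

16(x² + 22x) -33(y² + 20y) = 836
Complete the square in x and y: 16(x + 11)² -33(y + 10)² = 836 + 1936 - 3300 = -528
Dividing both sides by -528: (y + 10)²/16 - (x + 11)²/33 = 1
Hyperbola, center (-11, -10), transverse axis vertical; a² = 16, b² = 33.
a = 4. Vertices at (h, k ± a).

(-11, -14) and (-11, -6)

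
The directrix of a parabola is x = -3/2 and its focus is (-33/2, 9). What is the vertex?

(-9, 9)

The vertex is the midpoint between the focus and the directrix along the axis of symmetry.
Axis is horizontal (directrix is vertical). Vertex x-coordinate = (-33/2 + (-3/2))/2 = -9; y-coordinate = 9.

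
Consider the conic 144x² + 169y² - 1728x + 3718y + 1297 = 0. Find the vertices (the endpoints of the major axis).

Group the x- and y-terms: 144(x² - 12x) + 169(y² + 22y) = -1297
Completing the square gives 144(x - 6)² + 169(y + 11)² = -1297 + 5184 + 20449 = 24336.
Divide through by 24336 to get (x - 6)²/169 + (y + 11)²/144 = 1.
Ellipse, center (6, -11), major axis horizontal; a² = 169, b² = 144.
a = 13. Vertices at (h ± a, k).

(-7, -11) and (19, -11)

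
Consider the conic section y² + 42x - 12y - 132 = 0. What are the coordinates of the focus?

(-13/2, 6)

Only y is squared. Complete the square in y: (y - 6)² = -42(x - 4).
Vertex (4, 6); 4p = -42 so p = -21/2. Opens left.
Focus is p units from the vertex along the axis: (h + p, k).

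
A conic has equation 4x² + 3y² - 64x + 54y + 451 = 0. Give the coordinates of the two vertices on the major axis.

(8, -13) and (8, -5)

Collect terms: 4(x² - 16x) + 3(y² + 18y) = -451
Completing the square gives 4(x - 8)² + 3(y + 9)² = -451 + 256 + 243 = 48.
Divide through by 48 to get (x - 8)²/12 + (y + 9)²/16 = 1.
Ellipse, center (8, -9), major axis vertical; a² = 16, b² = 12.
a = 4. Vertices at (h, k ± a).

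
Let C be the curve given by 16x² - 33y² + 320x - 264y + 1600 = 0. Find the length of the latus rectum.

33/2

Rearranging, 16(x² + 20x) -33(y² + 8y) = -1600.
Complete the square in x and y: 16(x + 10)² -33(y + 4)² = -1600 + 1600 - 528 = -528
Dividing both sides by -528: (y + 4)²/16 - (x + 10)²/33 = 1
Hyperbola, center (-10, -4), transverse axis vertical; a² = 16, b² = 33.
Latus rectum length = 2b²/a = 2·33/4 = 33/2.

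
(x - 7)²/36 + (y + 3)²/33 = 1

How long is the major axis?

Center (7, -3). The larger denominator 36 sits under the x-term, so the major axis is horizontal; a² = 36, b² = 33.
a² = 36 so a = 6; the major axis has length 2a = 12.

12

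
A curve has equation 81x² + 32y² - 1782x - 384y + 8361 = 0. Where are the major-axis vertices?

(11, -3) and (11, 15)

Group the x- and y-terms: 81(x² - 22x) + 32(y² - 12y) = -8361
Completing the square gives 81(x - 11)² + 32(y - 6)² = -8361 + 9801 + 1152 = 2592.
Divide by 2592: (x - 11)²/32 + (y - 6)²/81 = 1
Ellipse, center (11, 6), major axis vertical; a² = 81, b² = 32.
a = 9. Vertices at (h, k ± a).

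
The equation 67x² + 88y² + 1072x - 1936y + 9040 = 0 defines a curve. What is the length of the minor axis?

67(x² + 16x) + 88(y² - 22y) = -9040
Complete the square in x and y: 67(x + 8)² + 88(y - 11)² = -9040 + 4288 + 10648 = 5896
Divide by 5896: (x + 8)²/88 + (y - 11)²/67 = 1
Ellipse, center (-8, 11), major axis horizontal; a² = 88, b² = 67.
b² = 67 so b = √67; the minor axis has length 2b = 2√67.

2√67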